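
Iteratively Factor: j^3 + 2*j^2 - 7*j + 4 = (j - 1)*(j^2 + 3*j - 4) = (j - 1)*(j + 4)*(j - 1)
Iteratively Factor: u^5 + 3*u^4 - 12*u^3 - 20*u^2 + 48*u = (u + 4)*(u^4 - u^3 - 8*u^2 + 12*u) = (u + 3)*(u + 4)*(u^3 - 4*u^2 + 4*u) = (u - 2)*(u + 3)*(u + 4)*(u^2 - 2*u) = u*(u - 2)*(u + 3)*(u + 4)*(u - 2)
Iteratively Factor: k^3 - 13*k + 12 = (k - 1)*(k^2 + k - 12) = (k - 3)*(k - 1)*(k + 4)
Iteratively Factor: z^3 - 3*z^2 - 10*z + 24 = (z - 2)*(z^2 - z - 12) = (z - 2)*(z + 3)*(z - 4)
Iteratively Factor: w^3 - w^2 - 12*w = (w - 4)*(w^2 + 3*w) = w*(w - 4)*(w + 3)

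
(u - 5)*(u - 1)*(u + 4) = u^3 - 2*u^2 - 19*u + 20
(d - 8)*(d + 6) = d^2 - 2*d - 48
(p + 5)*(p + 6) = p^2 + 11*p + 30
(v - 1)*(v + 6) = v^2 + 5*v - 6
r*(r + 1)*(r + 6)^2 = r^4 + 13*r^3 + 48*r^2 + 36*r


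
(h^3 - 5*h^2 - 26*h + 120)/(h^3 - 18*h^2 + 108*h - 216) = (h^2 + h - 20)/(h^2 - 12*h + 36)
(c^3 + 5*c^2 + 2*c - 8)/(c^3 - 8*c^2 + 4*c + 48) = (c^2 + 3*c - 4)/(c^2 - 10*c + 24)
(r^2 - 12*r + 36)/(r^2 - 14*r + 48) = (r - 6)/(r - 8)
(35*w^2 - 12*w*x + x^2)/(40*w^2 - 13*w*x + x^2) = (-7*w + x)/(-8*w + x)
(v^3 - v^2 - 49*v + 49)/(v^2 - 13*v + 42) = (v^2 + 6*v - 7)/(v - 6)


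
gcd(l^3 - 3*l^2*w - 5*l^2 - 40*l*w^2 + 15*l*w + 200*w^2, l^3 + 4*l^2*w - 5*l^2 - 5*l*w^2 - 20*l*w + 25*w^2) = l^2 + 5*l*w - 5*l - 25*w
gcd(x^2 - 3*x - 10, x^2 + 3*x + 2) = x + 2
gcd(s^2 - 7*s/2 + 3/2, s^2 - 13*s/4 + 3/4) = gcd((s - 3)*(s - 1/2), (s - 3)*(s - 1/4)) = s - 3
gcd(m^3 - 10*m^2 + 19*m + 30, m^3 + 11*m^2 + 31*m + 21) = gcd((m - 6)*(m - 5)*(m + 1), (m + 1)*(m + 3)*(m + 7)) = m + 1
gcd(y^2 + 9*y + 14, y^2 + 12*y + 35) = y + 7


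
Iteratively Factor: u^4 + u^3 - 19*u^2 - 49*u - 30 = (u - 5)*(u^3 + 6*u^2 + 11*u + 6) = (u - 5)*(u + 3)*(u^2 + 3*u + 2) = (u - 5)*(u + 1)*(u + 3)*(u + 2)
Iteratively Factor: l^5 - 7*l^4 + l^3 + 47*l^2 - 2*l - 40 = (l - 1)*(l^4 - 6*l^3 - 5*l^2 + 42*l + 40) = (l - 1)*(l + 1)*(l^3 - 7*l^2 + 2*l + 40) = (l - 5)*(l - 1)*(l + 1)*(l^2 - 2*l - 8) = (l - 5)*(l - 4)*(l - 1)*(l + 1)*(l + 2)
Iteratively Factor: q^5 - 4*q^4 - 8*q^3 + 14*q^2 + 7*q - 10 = (q - 5)*(q^4 + q^3 - 3*q^2 - q + 2) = (q - 5)*(q - 1)*(q^3 + 2*q^2 - q - 2) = (q - 5)*(q - 1)*(q + 1)*(q^2 + q - 2) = (q - 5)*(q - 1)*(q + 1)*(q + 2)*(q - 1)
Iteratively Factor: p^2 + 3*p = (p)*(p + 3)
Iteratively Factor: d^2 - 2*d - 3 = (d - 3)*(d + 1)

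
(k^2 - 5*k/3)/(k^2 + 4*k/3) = (3*k - 5)/(3*k + 4)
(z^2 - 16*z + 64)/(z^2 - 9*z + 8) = (z - 8)/(z - 1)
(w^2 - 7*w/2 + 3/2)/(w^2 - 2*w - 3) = (w - 1/2)/(w + 1)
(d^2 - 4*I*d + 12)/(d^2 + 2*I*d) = (d - 6*I)/d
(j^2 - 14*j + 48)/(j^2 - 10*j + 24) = (j - 8)/(j - 4)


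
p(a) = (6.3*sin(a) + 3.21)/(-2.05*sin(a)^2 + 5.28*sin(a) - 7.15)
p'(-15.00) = 0.38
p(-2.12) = 0.16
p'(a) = (4.1*sin(a)*cos(a) - 5.28*cos(a))*(6.3*sin(a) + 3.21)/(-2.05*sin(a)^2 + 5.28*sin(a) - 7.15)^2 + 6.3*cos(a)/(-2.05*sin(a)^2 + 5.28*sin(a) - 7.15)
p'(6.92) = -1.78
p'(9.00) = 1.75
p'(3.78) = 0.43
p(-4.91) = -2.38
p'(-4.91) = -0.46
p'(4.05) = 0.25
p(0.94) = -1.96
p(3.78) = 0.05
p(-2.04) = 0.18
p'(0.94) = -1.42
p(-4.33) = -2.25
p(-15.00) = 0.08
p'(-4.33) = 0.89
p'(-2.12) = 0.19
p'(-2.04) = 0.16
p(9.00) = -1.09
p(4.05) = 0.14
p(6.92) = -1.47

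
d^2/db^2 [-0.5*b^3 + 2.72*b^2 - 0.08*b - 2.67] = 5.44 - 3.0*b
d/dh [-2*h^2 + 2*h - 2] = 2 - 4*h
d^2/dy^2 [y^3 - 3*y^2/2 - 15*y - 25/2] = 6*y - 3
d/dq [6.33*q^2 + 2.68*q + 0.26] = 12.66*q + 2.68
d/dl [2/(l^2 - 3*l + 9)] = 2*(3 - 2*l)/(l^2 - 3*l + 9)^2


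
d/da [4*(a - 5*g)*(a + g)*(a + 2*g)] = 12*a^2 - 16*a*g - 52*g^2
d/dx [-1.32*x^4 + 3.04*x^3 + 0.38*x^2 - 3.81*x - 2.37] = -5.28*x^3 + 9.12*x^2 + 0.76*x - 3.81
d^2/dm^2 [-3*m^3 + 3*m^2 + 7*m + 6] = 6 - 18*m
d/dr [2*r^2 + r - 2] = 4*r + 1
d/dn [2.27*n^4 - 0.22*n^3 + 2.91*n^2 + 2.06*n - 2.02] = 9.08*n^3 - 0.66*n^2 + 5.82*n + 2.06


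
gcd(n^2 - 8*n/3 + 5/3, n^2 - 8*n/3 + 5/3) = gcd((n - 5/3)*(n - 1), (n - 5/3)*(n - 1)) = n^2 - 8*n/3 + 5/3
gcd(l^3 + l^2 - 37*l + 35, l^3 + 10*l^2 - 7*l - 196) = l + 7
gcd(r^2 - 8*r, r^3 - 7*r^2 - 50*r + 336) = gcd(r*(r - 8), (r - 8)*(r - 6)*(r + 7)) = r - 8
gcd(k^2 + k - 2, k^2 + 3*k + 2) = k + 2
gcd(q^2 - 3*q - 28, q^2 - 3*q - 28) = q^2 - 3*q - 28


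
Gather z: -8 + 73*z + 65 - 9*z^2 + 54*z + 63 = -9*z^2 + 127*z + 120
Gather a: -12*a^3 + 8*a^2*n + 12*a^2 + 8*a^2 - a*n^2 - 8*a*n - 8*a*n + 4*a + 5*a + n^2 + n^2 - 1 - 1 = -12*a^3 + a^2*(8*n + 20) + a*(-n^2 - 16*n + 9) + 2*n^2 - 2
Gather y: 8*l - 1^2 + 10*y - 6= 8*l + 10*y - 7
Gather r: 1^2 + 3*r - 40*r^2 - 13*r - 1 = -40*r^2 - 10*r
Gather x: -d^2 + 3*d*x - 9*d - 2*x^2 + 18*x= -d^2 - 9*d - 2*x^2 + x*(3*d + 18)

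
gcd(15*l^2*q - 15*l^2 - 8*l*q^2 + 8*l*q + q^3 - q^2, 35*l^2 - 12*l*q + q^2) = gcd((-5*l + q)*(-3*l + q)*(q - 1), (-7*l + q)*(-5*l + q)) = -5*l + q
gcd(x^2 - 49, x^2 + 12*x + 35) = x + 7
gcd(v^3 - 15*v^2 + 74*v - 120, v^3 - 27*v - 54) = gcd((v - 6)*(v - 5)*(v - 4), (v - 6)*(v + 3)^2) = v - 6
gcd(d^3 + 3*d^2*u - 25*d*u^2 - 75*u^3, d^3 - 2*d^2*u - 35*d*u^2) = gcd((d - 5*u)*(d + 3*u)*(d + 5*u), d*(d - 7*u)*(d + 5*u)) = d + 5*u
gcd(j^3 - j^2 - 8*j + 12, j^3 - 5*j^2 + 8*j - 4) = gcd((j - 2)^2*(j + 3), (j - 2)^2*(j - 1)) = j^2 - 4*j + 4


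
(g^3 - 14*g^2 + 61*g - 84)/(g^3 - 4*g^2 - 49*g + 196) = (g - 3)/(g + 7)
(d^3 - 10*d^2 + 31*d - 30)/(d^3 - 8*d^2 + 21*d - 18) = (d - 5)/(d - 3)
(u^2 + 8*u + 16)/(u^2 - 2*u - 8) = (u^2 + 8*u + 16)/(u^2 - 2*u - 8)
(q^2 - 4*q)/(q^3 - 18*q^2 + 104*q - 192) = q/(q^2 - 14*q + 48)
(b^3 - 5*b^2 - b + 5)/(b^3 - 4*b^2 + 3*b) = (b^2 - 4*b - 5)/(b*(b - 3))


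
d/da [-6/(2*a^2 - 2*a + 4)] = 3*(2*a - 1)/(a^2 - a + 2)^2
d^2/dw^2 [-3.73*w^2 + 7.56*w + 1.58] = -7.46000000000000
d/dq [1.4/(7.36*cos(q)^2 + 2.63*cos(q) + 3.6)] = (20.608*cos(q) + 3.682)*sin(q)/(7.36*cos(q)^2 + 2.63*cos(q) + 3.6)^2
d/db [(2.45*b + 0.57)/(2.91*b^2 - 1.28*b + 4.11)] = (-7.1295*b^2 - 3.3174*b + 10.7991)/(8.4681*b^4 - 7.4496*b^3 + 25.5586*b^2 - 10.5216*b + 16.8921)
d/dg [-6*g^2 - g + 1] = -12*g - 1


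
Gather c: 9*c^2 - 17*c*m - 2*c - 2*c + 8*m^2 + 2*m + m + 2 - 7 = 9*c^2 + c*(-17*m - 4) + 8*m^2 + 3*m - 5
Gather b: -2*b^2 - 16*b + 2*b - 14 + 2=-2*b^2 - 14*b - 12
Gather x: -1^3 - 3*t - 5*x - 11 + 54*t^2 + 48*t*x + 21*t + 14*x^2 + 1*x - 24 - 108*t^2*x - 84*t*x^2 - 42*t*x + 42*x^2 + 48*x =54*t^2 + 18*t + x^2*(56 - 84*t) + x*(-108*t^2 + 6*t + 44) - 36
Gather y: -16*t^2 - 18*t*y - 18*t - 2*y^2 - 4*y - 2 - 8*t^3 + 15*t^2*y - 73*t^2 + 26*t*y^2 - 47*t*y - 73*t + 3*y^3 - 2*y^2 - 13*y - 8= -8*t^3 - 89*t^2 - 91*t + 3*y^3 + y^2*(26*t - 4) + y*(15*t^2 - 65*t - 17) - 10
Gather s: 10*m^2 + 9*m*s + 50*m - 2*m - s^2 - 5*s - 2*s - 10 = 10*m^2 + 48*m - s^2 + s*(9*m - 7) - 10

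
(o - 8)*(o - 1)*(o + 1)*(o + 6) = o^4 - 2*o^3 - 49*o^2 + 2*o + 48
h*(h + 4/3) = h^2 + 4*h/3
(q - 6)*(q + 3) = q^2 - 3*q - 18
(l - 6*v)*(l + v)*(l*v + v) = l^3*v - 5*l^2*v^2 + l^2*v - 6*l*v^3 - 5*l*v^2 - 6*v^3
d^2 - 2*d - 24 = (d - 6)*(d + 4)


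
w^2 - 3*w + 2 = (w - 2)*(w - 1)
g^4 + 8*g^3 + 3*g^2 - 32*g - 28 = (g - 2)*(g + 1)*(g + 2)*(g + 7)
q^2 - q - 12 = (q - 4)*(q + 3)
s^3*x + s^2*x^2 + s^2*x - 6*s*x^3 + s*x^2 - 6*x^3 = (s - 2*x)*(s + 3*x)*(s*x + x)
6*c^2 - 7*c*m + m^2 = (-6*c + m)*(-c + m)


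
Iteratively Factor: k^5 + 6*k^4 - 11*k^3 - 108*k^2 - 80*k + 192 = (k + 4)*(k^4 + 2*k^3 - 19*k^2 - 32*k + 48) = (k + 3)*(k + 4)*(k^3 - k^2 - 16*k + 16) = (k + 3)*(k + 4)^2*(k^2 - 5*k + 4) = (k - 1)*(k + 3)*(k + 4)^2*(k - 4)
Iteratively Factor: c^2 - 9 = (c + 3)*(c - 3)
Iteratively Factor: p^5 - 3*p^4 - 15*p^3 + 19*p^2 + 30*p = (p + 3)*(p^4 - 6*p^3 + 3*p^2 + 10*p) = (p - 2)*(p + 3)*(p^3 - 4*p^2 - 5*p) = p*(p - 2)*(p + 3)*(p^2 - 4*p - 5) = p*(p - 5)*(p - 2)*(p + 3)*(p + 1)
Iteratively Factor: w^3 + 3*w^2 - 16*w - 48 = (w - 4)*(w^2 + 7*w + 12) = (w - 4)*(w + 4)*(w + 3)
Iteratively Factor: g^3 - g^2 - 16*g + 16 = (g + 4)*(g^2 - 5*g + 4) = (g - 4)*(g + 4)*(g - 1)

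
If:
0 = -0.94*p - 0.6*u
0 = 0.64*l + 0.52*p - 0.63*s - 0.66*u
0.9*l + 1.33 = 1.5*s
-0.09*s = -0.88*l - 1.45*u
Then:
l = 0.74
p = 0.23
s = 1.33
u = -0.37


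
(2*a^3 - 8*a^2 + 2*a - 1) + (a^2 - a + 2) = 2*a^3 - 7*a^2 + a + 1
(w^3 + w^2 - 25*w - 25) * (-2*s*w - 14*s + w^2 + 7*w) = -2*s*w^4 - 16*s*w^3 + 36*s*w^2 + 400*s*w + 350*s + w^5 + 8*w^4 - 18*w^3 - 200*w^2 - 175*w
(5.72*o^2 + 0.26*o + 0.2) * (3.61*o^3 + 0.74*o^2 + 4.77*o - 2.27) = 20.6492*o^5 + 5.1714*o^4 + 28.1988*o^3 - 11.5962*o^2 + 0.3638*o - 0.454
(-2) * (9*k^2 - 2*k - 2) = -18*k^2 + 4*k + 4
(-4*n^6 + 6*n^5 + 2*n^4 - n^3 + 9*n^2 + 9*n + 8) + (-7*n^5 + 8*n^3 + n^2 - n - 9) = -4*n^6 - n^5 + 2*n^4 + 7*n^3 + 10*n^2 + 8*n - 1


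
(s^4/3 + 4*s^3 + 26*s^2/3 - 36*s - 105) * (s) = s^5/3 + 4*s^4 + 26*s^3/3 - 36*s^2 - 105*s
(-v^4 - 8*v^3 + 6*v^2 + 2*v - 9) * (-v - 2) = v^5 + 10*v^4 + 10*v^3 - 14*v^2 + 5*v + 18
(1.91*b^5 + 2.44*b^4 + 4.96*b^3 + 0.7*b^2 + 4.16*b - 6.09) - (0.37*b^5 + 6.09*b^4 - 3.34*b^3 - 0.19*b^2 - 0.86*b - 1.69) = 1.54*b^5 - 3.65*b^4 + 8.3*b^3 + 0.89*b^2 + 5.02*b - 4.4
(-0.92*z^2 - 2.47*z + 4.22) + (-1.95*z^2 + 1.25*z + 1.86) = -2.87*z^2 - 1.22*z + 6.08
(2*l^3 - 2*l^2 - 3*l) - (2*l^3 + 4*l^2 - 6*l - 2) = -6*l^2 + 3*l + 2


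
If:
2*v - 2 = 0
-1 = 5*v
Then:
No Solution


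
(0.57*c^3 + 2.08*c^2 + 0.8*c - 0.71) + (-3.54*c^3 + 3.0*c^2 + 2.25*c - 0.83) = -2.97*c^3 + 5.08*c^2 + 3.05*c - 1.54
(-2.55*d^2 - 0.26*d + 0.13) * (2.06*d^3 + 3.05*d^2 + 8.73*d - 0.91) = -5.253*d^5 - 8.3131*d^4 - 22.7867*d^3 + 0.4472*d^2 + 1.3715*d - 0.1183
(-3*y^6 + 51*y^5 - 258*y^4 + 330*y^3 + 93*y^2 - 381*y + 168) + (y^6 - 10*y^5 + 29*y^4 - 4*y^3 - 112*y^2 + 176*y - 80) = -2*y^6 + 41*y^5 - 229*y^4 + 326*y^3 - 19*y^2 - 205*y + 88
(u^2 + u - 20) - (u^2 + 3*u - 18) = -2*u - 2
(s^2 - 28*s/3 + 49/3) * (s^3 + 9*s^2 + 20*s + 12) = s^5 - s^4/3 - 143*s^3/3 - 83*s^2/3 + 644*s/3 + 196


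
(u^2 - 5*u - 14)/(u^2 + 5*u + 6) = (u - 7)/(u + 3)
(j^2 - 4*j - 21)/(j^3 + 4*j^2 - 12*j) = (j^2 - 4*j - 21)/(j*(j^2 + 4*j - 12))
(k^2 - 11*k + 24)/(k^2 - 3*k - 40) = (k - 3)/(k + 5)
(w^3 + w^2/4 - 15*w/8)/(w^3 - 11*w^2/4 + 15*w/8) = (2*w + 3)/(2*w - 3)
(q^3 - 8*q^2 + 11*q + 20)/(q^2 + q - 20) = (q^2 - 4*q - 5)/(q + 5)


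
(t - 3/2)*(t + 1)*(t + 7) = t^3 + 13*t^2/2 - 5*t - 21/2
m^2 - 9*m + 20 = (m - 5)*(m - 4)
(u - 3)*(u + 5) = u^2 + 2*u - 15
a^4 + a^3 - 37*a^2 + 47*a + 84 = (a - 4)*(a - 3)*(a + 1)*(a + 7)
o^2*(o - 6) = o^3 - 6*o^2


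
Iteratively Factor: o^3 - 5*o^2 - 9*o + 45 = (o - 5)*(o^2 - 9) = (o - 5)*(o + 3)*(o - 3)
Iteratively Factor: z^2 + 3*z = (z + 3)*(z)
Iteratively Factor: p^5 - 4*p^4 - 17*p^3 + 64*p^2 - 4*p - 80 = (p - 2)*(p^4 - 2*p^3 - 21*p^2 + 22*p + 40) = (p - 5)*(p - 2)*(p^3 + 3*p^2 - 6*p - 8) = (p - 5)*(p - 2)*(p + 1)*(p^2 + 2*p - 8) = (p - 5)*(p - 2)*(p + 1)*(p + 4)*(p - 2)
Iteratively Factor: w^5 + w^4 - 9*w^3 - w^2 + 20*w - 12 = (w - 1)*(w^4 + 2*w^3 - 7*w^2 - 8*w + 12) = (w - 1)^2*(w^3 + 3*w^2 - 4*w - 12) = (w - 1)^2*(w + 2)*(w^2 + w - 6) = (w - 1)^2*(w + 2)*(w + 3)*(w - 2)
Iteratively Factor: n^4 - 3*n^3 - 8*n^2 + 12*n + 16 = (n + 1)*(n^3 - 4*n^2 - 4*n + 16) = (n - 2)*(n + 1)*(n^2 - 2*n - 8) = (n - 2)*(n + 1)*(n + 2)*(n - 4)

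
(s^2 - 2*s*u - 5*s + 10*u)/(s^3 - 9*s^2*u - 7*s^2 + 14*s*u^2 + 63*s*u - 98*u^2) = (s - 5)/(s^2 - 7*s*u - 7*s + 49*u)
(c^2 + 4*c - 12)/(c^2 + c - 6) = (c + 6)/(c + 3)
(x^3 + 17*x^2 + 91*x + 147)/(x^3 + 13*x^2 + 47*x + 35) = (x^2 + 10*x + 21)/(x^2 + 6*x + 5)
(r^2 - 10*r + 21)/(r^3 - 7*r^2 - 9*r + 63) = 1/(r + 3)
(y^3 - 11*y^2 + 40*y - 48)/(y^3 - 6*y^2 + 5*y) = (y^3 - 11*y^2 + 40*y - 48)/(y*(y^2 - 6*y + 5))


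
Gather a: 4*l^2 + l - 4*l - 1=4*l^2 - 3*l - 1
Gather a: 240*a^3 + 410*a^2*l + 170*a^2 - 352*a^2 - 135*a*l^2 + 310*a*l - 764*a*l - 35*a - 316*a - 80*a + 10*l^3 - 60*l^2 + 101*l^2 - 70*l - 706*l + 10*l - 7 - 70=240*a^3 + a^2*(410*l - 182) + a*(-135*l^2 - 454*l - 431) + 10*l^3 + 41*l^2 - 766*l - 77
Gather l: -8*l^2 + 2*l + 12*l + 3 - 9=-8*l^2 + 14*l - 6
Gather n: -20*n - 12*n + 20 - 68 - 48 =-32*n - 96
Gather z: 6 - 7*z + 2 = 8 - 7*z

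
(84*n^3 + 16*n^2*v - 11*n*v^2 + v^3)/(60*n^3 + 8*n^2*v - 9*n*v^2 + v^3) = (-7*n + v)/(-5*n + v)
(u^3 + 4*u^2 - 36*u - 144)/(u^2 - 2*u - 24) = u + 6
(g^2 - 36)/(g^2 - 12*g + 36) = (g + 6)/(g - 6)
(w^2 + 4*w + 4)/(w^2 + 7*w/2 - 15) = 2*(w^2 + 4*w + 4)/(2*w^2 + 7*w - 30)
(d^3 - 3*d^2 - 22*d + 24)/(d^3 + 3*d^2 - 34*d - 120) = (d - 1)/(d + 5)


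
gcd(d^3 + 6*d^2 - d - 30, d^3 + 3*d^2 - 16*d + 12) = d - 2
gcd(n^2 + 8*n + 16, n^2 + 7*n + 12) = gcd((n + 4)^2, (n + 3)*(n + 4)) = n + 4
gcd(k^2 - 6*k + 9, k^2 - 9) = k - 3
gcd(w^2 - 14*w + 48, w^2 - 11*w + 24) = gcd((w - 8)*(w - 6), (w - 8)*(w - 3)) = w - 8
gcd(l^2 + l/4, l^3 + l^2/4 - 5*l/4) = l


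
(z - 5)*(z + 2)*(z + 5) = z^3 + 2*z^2 - 25*z - 50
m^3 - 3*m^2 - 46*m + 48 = (m - 8)*(m - 1)*(m + 6)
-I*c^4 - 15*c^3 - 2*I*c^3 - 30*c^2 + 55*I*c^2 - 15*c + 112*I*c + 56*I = (c + 1)*(c - 8*I)*(c - 7*I)*(-I*c - I)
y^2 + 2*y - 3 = (y - 1)*(y + 3)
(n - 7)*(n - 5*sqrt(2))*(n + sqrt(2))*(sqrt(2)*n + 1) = sqrt(2)*n^4 - 7*sqrt(2)*n^3 - 7*n^3 - 14*sqrt(2)*n^2 + 49*n^2 - 10*n + 98*sqrt(2)*n + 70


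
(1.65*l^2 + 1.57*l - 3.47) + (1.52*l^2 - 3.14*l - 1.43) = 3.17*l^2 - 1.57*l - 4.9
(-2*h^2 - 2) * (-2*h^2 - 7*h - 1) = 4*h^4 + 14*h^3 + 6*h^2 + 14*h + 2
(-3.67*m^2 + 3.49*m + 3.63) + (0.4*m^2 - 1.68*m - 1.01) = -3.27*m^2 + 1.81*m + 2.62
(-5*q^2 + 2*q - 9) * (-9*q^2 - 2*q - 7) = 45*q^4 - 8*q^3 + 112*q^2 + 4*q + 63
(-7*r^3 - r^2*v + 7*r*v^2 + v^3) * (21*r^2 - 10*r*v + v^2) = -147*r^5 + 49*r^4*v + 150*r^3*v^2 - 50*r^2*v^3 - 3*r*v^4 + v^5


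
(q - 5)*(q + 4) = q^2 - q - 20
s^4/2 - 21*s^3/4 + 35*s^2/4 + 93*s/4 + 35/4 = (s/2 + 1/2)*(s - 7)*(s - 5)*(s + 1/2)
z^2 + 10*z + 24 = (z + 4)*(z + 6)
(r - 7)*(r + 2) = r^2 - 5*r - 14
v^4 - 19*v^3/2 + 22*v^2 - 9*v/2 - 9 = (v - 6)*(v - 3)*(v - 1)*(v + 1/2)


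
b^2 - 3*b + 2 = (b - 2)*(b - 1)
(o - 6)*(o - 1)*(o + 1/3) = o^3 - 20*o^2/3 + 11*o/3 + 2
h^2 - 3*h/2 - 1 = (h - 2)*(h + 1/2)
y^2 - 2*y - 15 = (y - 5)*(y + 3)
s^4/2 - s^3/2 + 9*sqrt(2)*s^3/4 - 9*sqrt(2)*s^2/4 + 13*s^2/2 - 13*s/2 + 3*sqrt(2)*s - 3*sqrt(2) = (s/2 + sqrt(2))*(s - 1)*(s + sqrt(2))*(s + 3*sqrt(2)/2)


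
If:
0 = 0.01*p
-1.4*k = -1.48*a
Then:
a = 0.945945945945946*k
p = 0.00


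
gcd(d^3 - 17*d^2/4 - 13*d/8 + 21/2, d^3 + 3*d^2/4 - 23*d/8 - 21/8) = d^2 - d/4 - 21/8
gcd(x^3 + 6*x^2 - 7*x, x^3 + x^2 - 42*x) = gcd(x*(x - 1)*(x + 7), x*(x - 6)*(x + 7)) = x^2 + 7*x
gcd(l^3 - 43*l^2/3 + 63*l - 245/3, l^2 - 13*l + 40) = l - 5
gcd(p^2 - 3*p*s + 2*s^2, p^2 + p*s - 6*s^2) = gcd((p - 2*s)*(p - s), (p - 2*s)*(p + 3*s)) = p - 2*s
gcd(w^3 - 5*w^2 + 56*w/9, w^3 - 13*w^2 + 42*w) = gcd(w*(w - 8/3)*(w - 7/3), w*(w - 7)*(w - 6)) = w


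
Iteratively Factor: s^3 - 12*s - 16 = (s + 2)*(s^2 - 2*s - 8) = (s + 2)^2*(s - 4)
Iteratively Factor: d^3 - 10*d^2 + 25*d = (d - 5)*(d^2 - 5*d) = d*(d - 5)*(d - 5)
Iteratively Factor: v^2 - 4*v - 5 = (v + 1)*(v - 5)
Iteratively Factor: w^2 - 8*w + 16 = (w - 4)*(w - 4)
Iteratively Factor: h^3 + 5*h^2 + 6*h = (h)*(h^2 + 5*h + 6) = h*(h + 2)*(h + 3)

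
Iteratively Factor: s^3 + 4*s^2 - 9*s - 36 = (s + 3)*(s^2 + s - 12) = (s + 3)*(s + 4)*(s - 3)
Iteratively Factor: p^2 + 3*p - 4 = (p + 4)*(p - 1)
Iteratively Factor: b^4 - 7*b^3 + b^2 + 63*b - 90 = (b + 3)*(b^3 - 10*b^2 + 31*b - 30) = (b - 3)*(b + 3)*(b^2 - 7*b + 10) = (b - 3)*(b - 2)*(b + 3)*(b - 5)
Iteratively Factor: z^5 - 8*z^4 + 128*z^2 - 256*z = (z - 4)*(z^4 - 4*z^3 - 16*z^2 + 64*z) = (z - 4)^2*(z^3 - 16*z) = (z - 4)^3*(z^2 + 4*z) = z*(z - 4)^3*(z + 4)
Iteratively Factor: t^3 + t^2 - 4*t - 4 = (t + 2)*(t^2 - t - 2) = (t - 2)*(t + 2)*(t + 1)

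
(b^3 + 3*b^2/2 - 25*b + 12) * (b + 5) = b^4 + 13*b^3/2 - 35*b^2/2 - 113*b + 60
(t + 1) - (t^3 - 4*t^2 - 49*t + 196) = -t^3 + 4*t^2 + 50*t - 195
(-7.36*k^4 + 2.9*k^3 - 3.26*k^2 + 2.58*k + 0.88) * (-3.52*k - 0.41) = 25.9072*k^5 - 7.1904*k^4 + 10.2862*k^3 - 7.745*k^2 - 4.1554*k - 0.3608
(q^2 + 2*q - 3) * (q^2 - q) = q^4 + q^3 - 5*q^2 + 3*q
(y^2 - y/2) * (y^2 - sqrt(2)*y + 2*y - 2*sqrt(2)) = y^4 - sqrt(2)*y^3 + 3*y^3/2 - 3*sqrt(2)*y^2/2 - y^2 + sqrt(2)*y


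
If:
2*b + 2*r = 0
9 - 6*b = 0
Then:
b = 3/2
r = -3/2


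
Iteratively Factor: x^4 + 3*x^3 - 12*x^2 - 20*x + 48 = (x - 2)*(x^3 + 5*x^2 - 2*x - 24) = (x - 2)^2*(x^2 + 7*x + 12) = (x - 2)^2*(x + 4)*(x + 3)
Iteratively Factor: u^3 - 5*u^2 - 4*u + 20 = (u + 2)*(u^2 - 7*u + 10) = (u - 2)*(u + 2)*(u - 5)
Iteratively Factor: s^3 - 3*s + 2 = (s + 2)*(s^2 - 2*s + 1) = (s - 1)*(s + 2)*(s - 1)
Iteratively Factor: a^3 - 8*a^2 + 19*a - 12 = (a - 1)*(a^2 - 7*a + 12) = (a - 3)*(a - 1)*(a - 4)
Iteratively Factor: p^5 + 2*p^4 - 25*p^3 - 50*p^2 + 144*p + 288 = (p + 2)*(p^4 - 25*p^2 + 144) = (p - 4)*(p + 2)*(p^3 + 4*p^2 - 9*p - 36) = (p - 4)*(p - 3)*(p + 2)*(p^2 + 7*p + 12) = (p - 4)*(p - 3)*(p + 2)*(p + 4)*(p + 3)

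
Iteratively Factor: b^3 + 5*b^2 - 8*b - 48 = (b + 4)*(b^2 + b - 12) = (b - 3)*(b + 4)*(b + 4)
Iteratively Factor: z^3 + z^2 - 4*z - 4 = (z + 2)*(z^2 - z - 2) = (z + 1)*(z + 2)*(z - 2)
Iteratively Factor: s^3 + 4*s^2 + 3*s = (s)*(s^2 + 4*s + 3) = s*(s + 1)*(s + 3)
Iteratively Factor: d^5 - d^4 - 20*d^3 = (d - 5)*(d^4 + 4*d^3) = (d - 5)*(d + 4)*(d^3) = d*(d - 5)*(d + 4)*(d^2) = d^2*(d - 5)*(d + 4)*(d)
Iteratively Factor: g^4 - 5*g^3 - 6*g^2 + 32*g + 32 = (g - 4)*(g^3 - g^2 - 10*g - 8) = (g - 4)*(g + 2)*(g^2 - 3*g - 4) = (g - 4)*(g + 1)*(g + 2)*(g - 4)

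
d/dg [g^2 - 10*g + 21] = 2*g - 10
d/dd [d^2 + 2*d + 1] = 2*d + 2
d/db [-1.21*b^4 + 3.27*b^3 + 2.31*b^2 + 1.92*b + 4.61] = -4.84*b^3 + 9.81*b^2 + 4.62*b + 1.92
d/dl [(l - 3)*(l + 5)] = 2*l + 2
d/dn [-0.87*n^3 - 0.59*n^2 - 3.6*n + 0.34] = -2.61*n^2 - 1.18*n - 3.6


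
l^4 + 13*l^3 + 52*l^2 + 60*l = l*(l + 2)*(l + 5)*(l + 6)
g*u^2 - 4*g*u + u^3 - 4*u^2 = u*(g + u)*(u - 4)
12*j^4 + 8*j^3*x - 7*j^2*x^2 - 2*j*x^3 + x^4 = (-3*j + x)*(-2*j + x)*(j + x)*(2*j + x)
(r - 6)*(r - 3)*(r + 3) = r^3 - 6*r^2 - 9*r + 54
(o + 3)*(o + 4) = o^2 + 7*o + 12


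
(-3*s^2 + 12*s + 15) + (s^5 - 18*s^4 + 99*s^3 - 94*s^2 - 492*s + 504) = s^5 - 18*s^4 + 99*s^3 - 97*s^2 - 480*s + 519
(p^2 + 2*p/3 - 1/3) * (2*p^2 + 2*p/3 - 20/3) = 2*p^4 + 2*p^3 - 62*p^2/9 - 14*p/3 + 20/9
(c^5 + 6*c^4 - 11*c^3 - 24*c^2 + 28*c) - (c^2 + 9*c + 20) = c^5 + 6*c^4 - 11*c^3 - 25*c^2 + 19*c - 20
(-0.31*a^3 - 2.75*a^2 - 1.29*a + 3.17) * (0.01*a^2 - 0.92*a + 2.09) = -0.0031*a^5 + 0.2577*a^4 + 1.8692*a^3 - 4.529*a^2 - 5.6125*a + 6.6253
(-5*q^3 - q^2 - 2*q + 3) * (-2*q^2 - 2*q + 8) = 10*q^5 + 12*q^4 - 34*q^3 - 10*q^2 - 22*q + 24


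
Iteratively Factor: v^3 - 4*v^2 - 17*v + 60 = (v - 3)*(v^2 - v - 20) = (v - 5)*(v - 3)*(v + 4)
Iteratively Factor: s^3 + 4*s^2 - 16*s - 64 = (s + 4)*(s^2 - 16) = (s + 4)^2*(s - 4)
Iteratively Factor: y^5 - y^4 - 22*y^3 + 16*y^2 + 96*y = (y - 3)*(y^4 + 2*y^3 - 16*y^2 - 32*y) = y*(y - 3)*(y^3 + 2*y^2 - 16*y - 32) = y*(y - 3)*(y + 4)*(y^2 - 2*y - 8) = y*(y - 4)*(y - 3)*(y + 4)*(y + 2)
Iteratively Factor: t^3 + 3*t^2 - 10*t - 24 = (t - 3)*(t^2 + 6*t + 8) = (t - 3)*(t + 2)*(t + 4)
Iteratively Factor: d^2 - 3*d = (d - 3)*(d)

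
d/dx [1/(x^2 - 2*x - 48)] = 2*(1 - x)/(-x^2 + 2*x + 48)^2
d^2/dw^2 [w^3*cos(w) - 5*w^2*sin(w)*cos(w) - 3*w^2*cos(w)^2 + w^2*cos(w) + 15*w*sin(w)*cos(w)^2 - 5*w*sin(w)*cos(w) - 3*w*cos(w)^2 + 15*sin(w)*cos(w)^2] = -w^3*cos(w) - 6*w^2*sin(w) + 10*w^2*sin(2*w) - w^2*cos(w) + 6*w^2*cos(2*w) - 31*w*sin(w)/4 + 22*w*sin(2*w) - 135*w*sin(3*w)/4 + 6*w*cos(w) - 14*w*cos(2*w) - 15*sin(w)/4 + sin(2*w) - 135*sin(3*w)/4 + 19*cos(w)/2 - 13*cos(2*w) + 45*cos(3*w)/2 - 3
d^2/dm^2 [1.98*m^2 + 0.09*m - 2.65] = 3.96000000000000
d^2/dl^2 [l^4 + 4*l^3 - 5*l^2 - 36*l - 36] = 12*l^2 + 24*l - 10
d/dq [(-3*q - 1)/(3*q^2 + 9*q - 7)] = 3*(3*q^2 + 2*q + 10)/(9*q^4 + 54*q^3 + 39*q^2 - 126*q + 49)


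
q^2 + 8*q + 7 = (q + 1)*(q + 7)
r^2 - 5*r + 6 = (r - 3)*(r - 2)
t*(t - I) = t^2 - I*t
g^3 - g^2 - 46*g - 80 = (g - 8)*(g + 2)*(g + 5)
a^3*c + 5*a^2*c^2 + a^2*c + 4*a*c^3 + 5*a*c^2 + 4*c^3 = (a + c)*(a + 4*c)*(a*c + c)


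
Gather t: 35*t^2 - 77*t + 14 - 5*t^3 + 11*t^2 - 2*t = -5*t^3 + 46*t^2 - 79*t + 14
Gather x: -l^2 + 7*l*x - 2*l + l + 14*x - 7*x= -l^2 - l + x*(7*l + 7)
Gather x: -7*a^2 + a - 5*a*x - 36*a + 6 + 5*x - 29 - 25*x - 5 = -7*a^2 - 35*a + x*(-5*a - 20) - 28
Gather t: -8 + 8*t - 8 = 8*t - 16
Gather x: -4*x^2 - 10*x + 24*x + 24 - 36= -4*x^2 + 14*x - 12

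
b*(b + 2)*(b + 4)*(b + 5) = b^4 + 11*b^3 + 38*b^2 + 40*b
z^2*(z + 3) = z^3 + 3*z^2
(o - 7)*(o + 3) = o^2 - 4*o - 21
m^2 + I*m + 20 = (m - 4*I)*(m + 5*I)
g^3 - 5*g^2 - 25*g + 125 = (g - 5)^2*(g + 5)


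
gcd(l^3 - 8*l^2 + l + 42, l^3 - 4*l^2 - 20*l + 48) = 1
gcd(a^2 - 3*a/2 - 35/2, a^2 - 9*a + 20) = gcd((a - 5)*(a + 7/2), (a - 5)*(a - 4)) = a - 5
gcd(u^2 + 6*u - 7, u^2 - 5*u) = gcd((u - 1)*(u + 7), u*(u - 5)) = 1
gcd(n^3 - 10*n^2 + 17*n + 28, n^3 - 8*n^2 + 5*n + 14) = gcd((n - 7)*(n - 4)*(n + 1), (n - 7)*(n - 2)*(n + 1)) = n^2 - 6*n - 7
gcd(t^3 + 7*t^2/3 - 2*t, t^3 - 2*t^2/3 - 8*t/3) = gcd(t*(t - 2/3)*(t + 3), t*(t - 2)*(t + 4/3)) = t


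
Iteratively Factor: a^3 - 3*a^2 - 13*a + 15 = (a + 3)*(a^2 - 6*a + 5) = (a - 5)*(a + 3)*(a - 1)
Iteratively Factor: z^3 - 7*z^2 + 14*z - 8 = (z - 2)*(z^2 - 5*z + 4) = (z - 2)*(z - 1)*(z - 4)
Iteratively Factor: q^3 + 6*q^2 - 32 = (q - 2)*(q^2 + 8*q + 16) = (q - 2)*(q + 4)*(q + 4)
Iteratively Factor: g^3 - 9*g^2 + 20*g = (g)*(g^2 - 9*g + 20) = g*(g - 4)*(g - 5)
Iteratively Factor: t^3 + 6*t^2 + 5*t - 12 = (t - 1)*(t^2 + 7*t + 12) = (t - 1)*(t + 4)*(t + 3)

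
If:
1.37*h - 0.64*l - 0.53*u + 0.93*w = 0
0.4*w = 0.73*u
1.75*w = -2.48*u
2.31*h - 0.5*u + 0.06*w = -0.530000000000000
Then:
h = -0.23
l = -0.49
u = 0.00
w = 0.00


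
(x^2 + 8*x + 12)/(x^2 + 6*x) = (x + 2)/x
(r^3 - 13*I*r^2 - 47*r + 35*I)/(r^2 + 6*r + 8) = (r^3 - 13*I*r^2 - 47*r + 35*I)/(r^2 + 6*r + 8)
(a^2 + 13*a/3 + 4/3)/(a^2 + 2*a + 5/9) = 3*(a + 4)/(3*a + 5)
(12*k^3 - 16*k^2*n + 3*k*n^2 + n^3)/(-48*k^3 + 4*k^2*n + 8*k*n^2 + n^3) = (-k + n)/(4*k + n)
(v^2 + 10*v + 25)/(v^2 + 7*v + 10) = (v + 5)/(v + 2)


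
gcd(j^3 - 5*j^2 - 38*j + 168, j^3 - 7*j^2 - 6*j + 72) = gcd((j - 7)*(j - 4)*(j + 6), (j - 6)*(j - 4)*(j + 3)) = j - 4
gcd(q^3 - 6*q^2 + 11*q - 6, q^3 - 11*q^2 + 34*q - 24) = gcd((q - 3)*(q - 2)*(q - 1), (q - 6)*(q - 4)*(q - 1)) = q - 1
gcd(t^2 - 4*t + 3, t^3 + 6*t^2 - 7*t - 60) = t - 3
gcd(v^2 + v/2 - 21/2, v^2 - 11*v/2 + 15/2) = v - 3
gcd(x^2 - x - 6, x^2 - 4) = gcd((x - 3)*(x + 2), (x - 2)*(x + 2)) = x + 2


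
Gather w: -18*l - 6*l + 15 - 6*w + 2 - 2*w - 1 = -24*l - 8*w + 16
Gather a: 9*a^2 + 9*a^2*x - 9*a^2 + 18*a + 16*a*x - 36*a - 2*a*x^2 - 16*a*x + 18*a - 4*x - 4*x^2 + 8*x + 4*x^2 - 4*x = 9*a^2*x - 2*a*x^2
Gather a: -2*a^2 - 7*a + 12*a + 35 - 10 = -2*a^2 + 5*a + 25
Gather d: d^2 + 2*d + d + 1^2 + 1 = d^2 + 3*d + 2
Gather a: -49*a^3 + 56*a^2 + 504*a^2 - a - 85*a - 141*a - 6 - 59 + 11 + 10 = -49*a^3 + 560*a^2 - 227*a - 44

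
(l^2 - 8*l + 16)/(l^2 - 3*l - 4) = (l - 4)/(l + 1)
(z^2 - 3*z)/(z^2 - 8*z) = (z - 3)/(z - 8)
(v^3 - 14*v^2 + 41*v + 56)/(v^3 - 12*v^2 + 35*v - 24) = (v^2 - 6*v - 7)/(v^2 - 4*v + 3)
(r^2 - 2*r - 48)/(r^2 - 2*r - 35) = (-r^2 + 2*r + 48)/(-r^2 + 2*r + 35)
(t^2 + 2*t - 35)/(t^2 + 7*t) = (t - 5)/t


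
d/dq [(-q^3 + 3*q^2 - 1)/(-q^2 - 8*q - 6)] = (q^4 + 16*q^3 - 6*q^2 - 38*q - 8)/(q^4 + 16*q^3 + 76*q^2 + 96*q + 36)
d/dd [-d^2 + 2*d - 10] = 2 - 2*d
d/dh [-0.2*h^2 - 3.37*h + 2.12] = -0.4*h - 3.37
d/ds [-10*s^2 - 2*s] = -20*s - 2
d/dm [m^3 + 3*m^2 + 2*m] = 3*m^2 + 6*m + 2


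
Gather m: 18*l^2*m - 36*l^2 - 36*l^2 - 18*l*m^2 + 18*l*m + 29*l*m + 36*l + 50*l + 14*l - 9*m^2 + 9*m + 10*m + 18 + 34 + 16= -72*l^2 + 100*l + m^2*(-18*l - 9) + m*(18*l^2 + 47*l + 19) + 68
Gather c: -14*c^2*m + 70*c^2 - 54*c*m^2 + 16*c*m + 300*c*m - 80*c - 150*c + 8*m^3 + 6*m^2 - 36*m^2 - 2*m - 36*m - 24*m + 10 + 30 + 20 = c^2*(70 - 14*m) + c*(-54*m^2 + 316*m - 230) + 8*m^3 - 30*m^2 - 62*m + 60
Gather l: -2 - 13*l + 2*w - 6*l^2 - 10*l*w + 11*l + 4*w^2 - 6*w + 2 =-6*l^2 + l*(-10*w - 2) + 4*w^2 - 4*w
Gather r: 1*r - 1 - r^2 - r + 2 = 1 - r^2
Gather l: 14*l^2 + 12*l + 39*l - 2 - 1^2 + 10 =14*l^2 + 51*l + 7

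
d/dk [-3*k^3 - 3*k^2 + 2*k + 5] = -9*k^2 - 6*k + 2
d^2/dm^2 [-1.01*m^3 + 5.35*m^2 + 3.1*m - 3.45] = 10.7 - 6.06*m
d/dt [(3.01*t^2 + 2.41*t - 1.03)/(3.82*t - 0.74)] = (11.4982*t^2 - 4.4548*t + 2.1512)/(14.5924*t^2 - 5.6536*t + 0.5476)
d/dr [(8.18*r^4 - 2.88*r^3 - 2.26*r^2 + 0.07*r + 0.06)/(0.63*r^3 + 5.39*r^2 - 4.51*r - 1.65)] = (5.1534*r^6 + 88.1804*r^5 - 124.7748*r^4 - 28.0986*r^3 + 23.9579*r^2 + 6.8112*r + 0.1551)/(0.3969*r^6 + 6.7914*r^5 + 23.3695*r^4 - 50.6968*r^3 + 2.5531*r^2 + 14.883*r + 2.7225)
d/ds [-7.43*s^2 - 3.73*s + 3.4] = -14.86*s - 3.73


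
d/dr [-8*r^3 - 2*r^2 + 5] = 4*r*(-6*r - 1)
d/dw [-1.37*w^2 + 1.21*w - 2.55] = 1.21 - 2.74*w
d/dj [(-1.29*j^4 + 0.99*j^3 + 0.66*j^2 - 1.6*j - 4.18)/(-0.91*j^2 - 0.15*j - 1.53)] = (2.3478*j^5 - 0.3204*j^4 + 7.5978*j^3 - 6.0991*j^2 - 9.6272*j + 1.821)/(0.8281*j^4 + 0.273*j^3 + 2.8071*j^2 + 0.459*j + 2.3409)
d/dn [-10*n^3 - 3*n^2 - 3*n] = -30*n^2 - 6*n - 3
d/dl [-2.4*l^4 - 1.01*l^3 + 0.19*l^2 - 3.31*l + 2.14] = -9.6*l^3 - 3.03*l^2 + 0.38*l - 3.31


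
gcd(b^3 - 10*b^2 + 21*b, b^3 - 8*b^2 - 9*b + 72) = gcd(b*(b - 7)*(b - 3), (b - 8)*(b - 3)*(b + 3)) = b - 3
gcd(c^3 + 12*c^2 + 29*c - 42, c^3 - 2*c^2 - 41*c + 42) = c^2 + 5*c - 6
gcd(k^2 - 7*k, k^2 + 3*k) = k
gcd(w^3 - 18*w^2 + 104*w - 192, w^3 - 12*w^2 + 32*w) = w^2 - 12*w + 32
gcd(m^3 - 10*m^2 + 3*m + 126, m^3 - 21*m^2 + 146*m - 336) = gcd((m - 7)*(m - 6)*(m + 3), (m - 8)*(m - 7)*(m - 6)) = m^2 - 13*m + 42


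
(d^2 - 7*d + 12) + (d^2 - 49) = 2*d^2 - 7*d - 37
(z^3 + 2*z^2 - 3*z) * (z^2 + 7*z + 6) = z^5 + 9*z^4 + 17*z^3 - 9*z^2 - 18*z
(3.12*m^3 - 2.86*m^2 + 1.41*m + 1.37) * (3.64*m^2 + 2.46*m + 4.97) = 11.3568*m^5 - 2.7352*m^4 + 13.6032*m^3 - 5.7588*m^2 + 10.3779*m + 6.8089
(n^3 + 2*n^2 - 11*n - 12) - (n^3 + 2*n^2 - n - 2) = -10*n - 10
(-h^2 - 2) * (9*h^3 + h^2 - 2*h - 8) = -9*h^5 - h^4 - 16*h^3 + 6*h^2 + 4*h + 16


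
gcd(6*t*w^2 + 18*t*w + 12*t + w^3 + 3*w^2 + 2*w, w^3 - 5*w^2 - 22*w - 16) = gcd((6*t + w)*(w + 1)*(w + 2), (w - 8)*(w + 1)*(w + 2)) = w^2 + 3*w + 2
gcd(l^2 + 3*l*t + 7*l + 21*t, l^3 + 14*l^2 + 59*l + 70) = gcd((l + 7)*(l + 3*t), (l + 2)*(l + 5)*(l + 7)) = l + 7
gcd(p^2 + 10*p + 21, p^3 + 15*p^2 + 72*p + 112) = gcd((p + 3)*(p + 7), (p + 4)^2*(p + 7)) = p + 7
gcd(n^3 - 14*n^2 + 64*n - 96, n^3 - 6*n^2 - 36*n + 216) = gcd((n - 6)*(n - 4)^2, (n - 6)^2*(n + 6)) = n - 6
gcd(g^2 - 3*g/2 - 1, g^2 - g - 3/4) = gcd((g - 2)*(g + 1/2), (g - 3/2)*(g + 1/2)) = g + 1/2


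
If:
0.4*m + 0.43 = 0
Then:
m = -1.08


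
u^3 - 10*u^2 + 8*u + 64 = (u - 8)*(u - 4)*(u + 2)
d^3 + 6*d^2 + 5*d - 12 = (d - 1)*(d + 3)*(d + 4)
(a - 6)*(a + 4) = a^2 - 2*a - 24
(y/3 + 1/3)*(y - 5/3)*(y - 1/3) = y^3/3 - y^2/3 - 13*y/27 + 5/27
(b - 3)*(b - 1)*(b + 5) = b^3 + b^2 - 17*b + 15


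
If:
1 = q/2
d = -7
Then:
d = -7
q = 2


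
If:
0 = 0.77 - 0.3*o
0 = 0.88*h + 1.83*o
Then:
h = -5.34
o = 2.57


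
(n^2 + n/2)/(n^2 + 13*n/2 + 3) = n/(n + 6)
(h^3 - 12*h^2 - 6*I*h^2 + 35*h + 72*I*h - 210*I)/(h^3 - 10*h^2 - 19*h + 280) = (h^2 - h*(5 + 6*I) + 30*I)/(h^2 - 3*h - 40)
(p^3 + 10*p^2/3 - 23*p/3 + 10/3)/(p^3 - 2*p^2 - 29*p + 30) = (p - 2/3)/(p - 6)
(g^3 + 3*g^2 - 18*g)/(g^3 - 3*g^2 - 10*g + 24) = g*(g^2 + 3*g - 18)/(g^3 - 3*g^2 - 10*g + 24)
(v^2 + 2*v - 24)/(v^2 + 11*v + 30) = (v - 4)/(v + 5)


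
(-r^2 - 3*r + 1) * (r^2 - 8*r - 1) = -r^4 + 5*r^3 + 26*r^2 - 5*r - 1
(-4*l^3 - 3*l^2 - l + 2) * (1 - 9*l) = 36*l^4 + 23*l^3 + 6*l^2 - 19*l + 2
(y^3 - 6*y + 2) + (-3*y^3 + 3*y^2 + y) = -2*y^3 + 3*y^2 - 5*y + 2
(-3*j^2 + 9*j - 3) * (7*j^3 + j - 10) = -21*j^5 + 63*j^4 - 24*j^3 + 39*j^2 - 93*j + 30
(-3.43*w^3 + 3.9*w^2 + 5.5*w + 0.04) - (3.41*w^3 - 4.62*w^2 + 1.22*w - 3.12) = -6.84*w^3 + 8.52*w^2 + 4.28*w + 3.16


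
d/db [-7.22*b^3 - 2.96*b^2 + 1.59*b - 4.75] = -21.66*b^2 - 5.92*b + 1.59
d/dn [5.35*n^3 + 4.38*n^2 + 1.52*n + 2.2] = 16.05*n^2 + 8.76*n + 1.52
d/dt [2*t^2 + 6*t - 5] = 4*t + 6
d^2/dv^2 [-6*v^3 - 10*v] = -36*v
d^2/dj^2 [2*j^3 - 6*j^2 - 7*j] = 12*j - 12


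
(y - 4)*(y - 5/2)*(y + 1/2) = y^3 - 6*y^2 + 27*y/4 + 5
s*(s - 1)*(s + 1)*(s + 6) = s^4 + 6*s^3 - s^2 - 6*s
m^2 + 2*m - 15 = (m - 3)*(m + 5)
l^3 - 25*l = l*(l - 5)*(l + 5)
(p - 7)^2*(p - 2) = p^3 - 16*p^2 + 77*p - 98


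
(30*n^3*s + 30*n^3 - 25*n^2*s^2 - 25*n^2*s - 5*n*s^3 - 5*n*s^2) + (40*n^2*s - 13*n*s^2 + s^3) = 30*n^3*s + 30*n^3 - 25*n^2*s^2 + 15*n^2*s - 5*n*s^3 - 18*n*s^2 + s^3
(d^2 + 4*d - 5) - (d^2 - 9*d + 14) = 13*d - 19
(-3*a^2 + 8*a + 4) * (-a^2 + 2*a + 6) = 3*a^4 - 14*a^3 - 6*a^2 + 56*a + 24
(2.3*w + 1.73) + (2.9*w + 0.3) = 5.2*w + 2.03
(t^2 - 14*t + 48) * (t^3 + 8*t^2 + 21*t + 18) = t^5 - 6*t^4 - 43*t^3 + 108*t^2 + 756*t + 864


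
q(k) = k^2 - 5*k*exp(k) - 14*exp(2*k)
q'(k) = -5*k*exp(k) + 2*k - 28*exp(2*k) - 5*exp(k)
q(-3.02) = 9.82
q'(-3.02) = -5.61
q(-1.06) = 1.28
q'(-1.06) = -5.38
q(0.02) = -14.67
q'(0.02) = -34.31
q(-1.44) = 2.99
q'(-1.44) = -3.93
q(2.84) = -4336.27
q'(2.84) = -8525.53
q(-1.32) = 2.51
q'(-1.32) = -4.21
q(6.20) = -3414459.43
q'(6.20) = -6816171.86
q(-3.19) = 10.81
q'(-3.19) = -5.98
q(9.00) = -919604125.70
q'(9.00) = -1838884272.04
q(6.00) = -2290633.94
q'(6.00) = -4571242.17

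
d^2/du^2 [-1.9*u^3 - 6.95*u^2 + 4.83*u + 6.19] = -11.4*u - 13.9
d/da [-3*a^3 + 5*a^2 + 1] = a*(10 - 9*a)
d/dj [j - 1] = 1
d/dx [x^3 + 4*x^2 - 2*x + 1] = 3*x^2 + 8*x - 2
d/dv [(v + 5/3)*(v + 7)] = 2*v + 26/3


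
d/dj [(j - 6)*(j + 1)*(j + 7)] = 3*j^2 + 4*j - 41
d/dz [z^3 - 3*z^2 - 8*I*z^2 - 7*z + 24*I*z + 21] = 3*z^2 - 6*z - 16*I*z - 7 + 24*I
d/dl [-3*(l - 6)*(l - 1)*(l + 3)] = -9*l^2 + 24*l + 45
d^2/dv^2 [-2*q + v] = 0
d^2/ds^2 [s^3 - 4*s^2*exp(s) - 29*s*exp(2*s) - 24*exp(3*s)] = -4*s^2*exp(s) - 116*s*exp(2*s) - 16*s*exp(s) + 6*s - 216*exp(3*s) - 116*exp(2*s) - 8*exp(s)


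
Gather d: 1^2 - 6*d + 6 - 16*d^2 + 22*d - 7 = -16*d^2 + 16*d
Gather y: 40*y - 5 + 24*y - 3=64*y - 8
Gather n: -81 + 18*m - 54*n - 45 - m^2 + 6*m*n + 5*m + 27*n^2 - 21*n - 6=-m^2 + 23*m + 27*n^2 + n*(6*m - 75) - 132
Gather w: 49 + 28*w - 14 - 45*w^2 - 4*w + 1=-45*w^2 + 24*w + 36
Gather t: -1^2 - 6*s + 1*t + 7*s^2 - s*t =7*s^2 - 6*s + t*(1 - s) - 1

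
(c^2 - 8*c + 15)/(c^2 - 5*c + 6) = (c - 5)/(c - 2)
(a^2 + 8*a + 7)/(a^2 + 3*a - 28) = (a + 1)/(a - 4)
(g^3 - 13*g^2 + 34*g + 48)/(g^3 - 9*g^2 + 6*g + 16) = (g - 6)/(g - 2)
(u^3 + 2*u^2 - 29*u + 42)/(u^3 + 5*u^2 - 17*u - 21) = (u - 2)/(u + 1)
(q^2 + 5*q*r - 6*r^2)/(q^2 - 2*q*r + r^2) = (q + 6*r)/(q - r)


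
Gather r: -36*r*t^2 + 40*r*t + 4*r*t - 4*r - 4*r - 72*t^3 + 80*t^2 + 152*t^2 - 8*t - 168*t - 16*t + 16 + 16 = r*(-36*t^2 + 44*t - 8) - 72*t^3 + 232*t^2 - 192*t + 32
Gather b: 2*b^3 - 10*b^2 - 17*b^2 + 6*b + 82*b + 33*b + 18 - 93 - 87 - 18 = 2*b^3 - 27*b^2 + 121*b - 180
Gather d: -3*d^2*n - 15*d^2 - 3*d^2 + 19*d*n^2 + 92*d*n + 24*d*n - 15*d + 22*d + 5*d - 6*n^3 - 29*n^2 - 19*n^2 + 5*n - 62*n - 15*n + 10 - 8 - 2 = d^2*(-3*n - 18) + d*(19*n^2 + 116*n + 12) - 6*n^3 - 48*n^2 - 72*n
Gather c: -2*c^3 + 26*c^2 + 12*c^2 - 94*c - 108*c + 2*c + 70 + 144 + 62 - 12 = -2*c^3 + 38*c^2 - 200*c + 264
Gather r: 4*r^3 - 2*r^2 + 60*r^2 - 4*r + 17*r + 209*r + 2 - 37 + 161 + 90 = 4*r^3 + 58*r^2 + 222*r + 216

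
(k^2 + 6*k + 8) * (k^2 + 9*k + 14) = k^4 + 15*k^3 + 76*k^2 + 156*k + 112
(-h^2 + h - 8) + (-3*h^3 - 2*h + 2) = -3*h^3 - h^2 - h - 6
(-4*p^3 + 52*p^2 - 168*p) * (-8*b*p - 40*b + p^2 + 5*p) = 32*b*p^4 - 256*b*p^3 - 736*b*p^2 + 6720*b*p - 4*p^5 + 32*p^4 + 92*p^3 - 840*p^2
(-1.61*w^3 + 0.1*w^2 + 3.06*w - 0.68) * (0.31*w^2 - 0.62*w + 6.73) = -0.4991*w^5 + 1.0292*w^4 - 9.9487*w^3 - 1.435*w^2 + 21.0154*w - 4.5764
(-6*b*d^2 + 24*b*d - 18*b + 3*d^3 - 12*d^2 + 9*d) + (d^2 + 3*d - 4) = -6*b*d^2 + 24*b*d - 18*b + 3*d^3 - 11*d^2 + 12*d - 4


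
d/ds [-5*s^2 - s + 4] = -10*s - 1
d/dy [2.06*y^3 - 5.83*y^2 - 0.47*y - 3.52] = 6.18*y^2 - 11.66*y - 0.47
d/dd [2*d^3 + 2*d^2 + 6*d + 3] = 6*d^2 + 4*d + 6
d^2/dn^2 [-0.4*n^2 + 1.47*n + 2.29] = -0.800000000000000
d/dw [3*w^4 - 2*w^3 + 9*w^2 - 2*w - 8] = 12*w^3 - 6*w^2 + 18*w - 2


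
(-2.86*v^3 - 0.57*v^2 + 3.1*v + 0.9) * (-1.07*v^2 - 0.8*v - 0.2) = 3.0602*v^5 + 2.8979*v^4 - 2.289*v^3 - 3.329*v^2 - 1.34*v - 0.18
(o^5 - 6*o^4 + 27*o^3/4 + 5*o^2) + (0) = o^5 - 6*o^4 + 27*o^3/4 + 5*o^2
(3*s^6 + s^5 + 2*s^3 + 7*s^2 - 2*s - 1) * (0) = 0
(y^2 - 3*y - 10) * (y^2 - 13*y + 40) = y^4 - 16*y^3 + 69*y^2 + 10*y - 400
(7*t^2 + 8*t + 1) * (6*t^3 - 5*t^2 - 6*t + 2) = 42*t^5 + 13*t^4 - 76*t^3 - 39*t^2 + 10*t + 2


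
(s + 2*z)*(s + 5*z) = s^2 + 7*s*z + 10*z^2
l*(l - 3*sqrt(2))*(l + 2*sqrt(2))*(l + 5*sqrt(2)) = l^4 + 4*sqrt(2)*l^3 - 22*l^2 - 60*sqrt(2)*l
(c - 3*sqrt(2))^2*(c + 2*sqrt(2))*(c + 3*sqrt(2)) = c^4 - sqrt(2)*c^3 - 30*c^2 + 18*sqrt(2)*c + 216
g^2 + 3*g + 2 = (g + 1)*(g + 2)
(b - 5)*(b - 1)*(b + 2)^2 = b^4 - 2*b^3 - 15*b^2 - 4*b + 20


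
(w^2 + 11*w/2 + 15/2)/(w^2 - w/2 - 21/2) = (2*w + 5)/(2*w - 7)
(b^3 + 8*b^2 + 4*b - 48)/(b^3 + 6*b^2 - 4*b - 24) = (b + 4)/(b + 2)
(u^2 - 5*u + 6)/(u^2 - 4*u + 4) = (u - 3)/(u - 2)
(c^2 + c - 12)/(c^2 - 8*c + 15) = (c + 4)/(c - 5)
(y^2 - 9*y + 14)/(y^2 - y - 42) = (y - 2)/(y + 6)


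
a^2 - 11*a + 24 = (a - 8)*(a - 3)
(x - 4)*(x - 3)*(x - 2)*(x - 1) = x^4 - 10*x^3 + 35*x^2 - 50*x + 24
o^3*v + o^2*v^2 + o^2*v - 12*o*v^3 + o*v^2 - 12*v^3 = (o - 3*v)*(o + 4*v)*(o*v + v)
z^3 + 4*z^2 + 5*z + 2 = (z + 1)^2*(z + 2)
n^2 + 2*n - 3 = (n - 1)*(n + 3)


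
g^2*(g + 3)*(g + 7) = g^4 + 10*g^3 + 21*g^2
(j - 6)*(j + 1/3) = j^2 - 17*j/3 - 2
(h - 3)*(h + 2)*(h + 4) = h^3 + 3*h^2 - 10*h - 24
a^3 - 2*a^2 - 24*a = a*(a - 6)*(a + 4)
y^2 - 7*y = y*(y - 7)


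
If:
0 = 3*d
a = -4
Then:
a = -4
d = 0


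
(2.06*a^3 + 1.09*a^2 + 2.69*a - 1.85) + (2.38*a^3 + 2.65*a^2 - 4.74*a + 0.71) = 4.44*a^3 + 3.74*a^2 - 2.05*a - 1.14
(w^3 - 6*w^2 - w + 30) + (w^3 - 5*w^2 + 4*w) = 2*w^3 - 11*w^2 + 3*w + 30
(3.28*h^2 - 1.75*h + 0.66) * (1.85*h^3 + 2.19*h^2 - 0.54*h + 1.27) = 6.068*h^5 + 3.9457*h^4 - 4.3827*h^3 + 6.556*h^2 - 2.5789*h + 0.8382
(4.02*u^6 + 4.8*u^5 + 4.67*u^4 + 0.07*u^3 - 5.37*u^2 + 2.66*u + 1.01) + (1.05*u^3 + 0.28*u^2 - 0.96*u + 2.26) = 4.02*u^6 + 4.8*u^5 + 4.67*u^4 + 1.12*u^3 - 5.09*u^2 + 1.7*u + 3.27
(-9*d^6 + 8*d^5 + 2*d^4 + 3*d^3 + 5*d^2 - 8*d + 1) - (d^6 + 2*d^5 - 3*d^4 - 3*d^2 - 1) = -10*d^6 + 6*d^5 + 5*d^4 + 3*d^3 + 8*d^2 - 8*d + 2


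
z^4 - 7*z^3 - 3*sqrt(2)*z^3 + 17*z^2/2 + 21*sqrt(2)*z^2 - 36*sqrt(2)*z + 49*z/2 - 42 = (z - 4)*(z - 3)*(z - 7*sqrt(2)/2)*(z + sqrt(2)/2)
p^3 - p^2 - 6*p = p*(p - 3)*(p + 2)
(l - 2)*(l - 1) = l^2 - 3*l + 2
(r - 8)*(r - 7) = r^2 - 15*r + 56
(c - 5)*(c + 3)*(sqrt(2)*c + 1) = sqrt(2)*c^3 - 2*sqrt(2)*c^2 + c^2 - 15*sqrt(2)*c - 2*c - 15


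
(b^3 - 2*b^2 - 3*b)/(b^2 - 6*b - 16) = b*(-b^2 + 2*b + 3)/(-b^2 + 6*b + 16)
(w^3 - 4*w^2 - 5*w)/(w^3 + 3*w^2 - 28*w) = (w^2 - 4*w - 5)/(w^2 + 3*w - 28)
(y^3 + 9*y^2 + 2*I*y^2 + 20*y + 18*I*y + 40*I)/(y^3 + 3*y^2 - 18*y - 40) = (y^2 + 2*y*(2 + I) + 8*I)/(y^2 - 2*y - 8)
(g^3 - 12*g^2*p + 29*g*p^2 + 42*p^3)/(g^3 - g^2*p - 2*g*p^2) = (-g^2 + 13*g*p - 42*p^2)/(g*(-g + 2*p))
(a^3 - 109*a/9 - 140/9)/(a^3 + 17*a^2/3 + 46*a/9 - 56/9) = (3*a^2 - 7*a - 20)/(3*a^2 + 10*a - 8)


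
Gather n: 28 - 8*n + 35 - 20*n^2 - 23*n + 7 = -20*n^2 - 31*n + 70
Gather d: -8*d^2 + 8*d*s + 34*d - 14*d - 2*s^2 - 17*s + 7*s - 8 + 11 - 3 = -8*d^2 + d*(8*s + 20) - 2*s^2 - 10*s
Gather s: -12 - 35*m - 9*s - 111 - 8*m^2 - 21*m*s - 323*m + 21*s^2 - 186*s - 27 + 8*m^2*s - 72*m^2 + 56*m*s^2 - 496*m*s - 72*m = -80*m^2 - 430*m + s^2*(56*m + 21) + s*(8*m^2 - 517*m - 195) - 150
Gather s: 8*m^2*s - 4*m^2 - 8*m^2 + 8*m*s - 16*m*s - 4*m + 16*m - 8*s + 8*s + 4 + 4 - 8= -12*m^2 + 12*m + s*(8*m^2 - 8*m)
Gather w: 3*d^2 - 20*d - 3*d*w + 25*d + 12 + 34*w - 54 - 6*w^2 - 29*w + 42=3*d^2 + 5*d - 6*w^2 + w*(5 - 3*d)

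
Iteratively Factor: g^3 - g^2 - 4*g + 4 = (g - 1)*(g^2 - 4) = (g - 1)*(g + 2)*(g - 2)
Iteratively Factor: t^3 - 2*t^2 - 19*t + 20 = (t - 5)*(t^2 + 3*t - 4) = (t - 5)*(t + 4)*(t - 1)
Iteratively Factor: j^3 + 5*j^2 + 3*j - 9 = (j + 3)*(j^2 + 2*j - 3) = (j + 3)^2*(j - 1)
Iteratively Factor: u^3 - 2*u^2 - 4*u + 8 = (u + 2)*(u^2 - 4*u + 4) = (u - 2)*(u + 2)*(u - 2)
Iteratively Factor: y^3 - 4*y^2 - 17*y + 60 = (y - 5)*(y^2 + y - 12) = (y - 5)*(y + 4)*(y - 3)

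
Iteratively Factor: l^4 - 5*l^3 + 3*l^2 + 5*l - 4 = (l - 1)*(l^3 - 4*l^2 - l + 4) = (l - 4)*(l - 1)*(l^2 - 1) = (l - 4)*(l - 1)*(l + 1)*(l - 1)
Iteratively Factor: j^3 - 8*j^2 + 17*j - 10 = (j - 1)*(j^2 - 7*j + 10) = (j - 5)*(j - 1)*(j - 2)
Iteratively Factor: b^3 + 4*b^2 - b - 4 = (b + 4)*(b^2 - 1) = (b - 1)*(b + 4)*(b + 1)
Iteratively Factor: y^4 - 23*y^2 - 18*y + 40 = (y - 5)*(y^3 + 5*y^2 + 2*y - 8) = (y - 5)*(y + 4)*(y^2 + y - 2) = (y - 5)*(y - 1)*(y + 4)*(y + 2)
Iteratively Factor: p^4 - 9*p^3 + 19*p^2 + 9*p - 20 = (p - 5)*(p^3 - 4*p^2 - p + 4) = (p - 5)*(p - 1)*(p^2 - 3*p - 4) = (p - 5)*(p - 4)*(p - 1)*(p + 1)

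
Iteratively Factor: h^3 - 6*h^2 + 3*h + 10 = (h - 5)*(h^2 - h - 2) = (h - 5)*(h - 2)*(h + 1)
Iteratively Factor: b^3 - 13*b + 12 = (b - 3)*(b^2 + 3*b - 4) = (b - 3)*(b + 4)*(b - 1)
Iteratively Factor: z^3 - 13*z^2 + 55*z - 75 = (z - 5)*(z^2 - 8*z + 15) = (z - 5)^2*(z - 3)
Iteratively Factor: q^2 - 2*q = (q - 2)*(q)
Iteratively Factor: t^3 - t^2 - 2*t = (t - 2)*(t^2 + t) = t*(t - 2)*(t + 1)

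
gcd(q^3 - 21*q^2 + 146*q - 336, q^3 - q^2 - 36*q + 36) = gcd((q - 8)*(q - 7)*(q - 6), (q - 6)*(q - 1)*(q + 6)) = q - 6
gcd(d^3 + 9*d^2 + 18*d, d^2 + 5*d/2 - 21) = d + 6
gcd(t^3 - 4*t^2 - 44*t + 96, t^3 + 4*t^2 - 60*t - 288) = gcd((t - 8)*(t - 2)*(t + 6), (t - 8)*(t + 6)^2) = t^2 - 2*t - 48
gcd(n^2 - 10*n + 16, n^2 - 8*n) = n - 8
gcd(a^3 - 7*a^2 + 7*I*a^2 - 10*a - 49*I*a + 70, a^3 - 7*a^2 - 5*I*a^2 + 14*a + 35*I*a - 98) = a^2 + a*(-7 + 2*I) - 14*I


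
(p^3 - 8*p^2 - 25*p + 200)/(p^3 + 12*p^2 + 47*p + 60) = (p^2 - 13*p + 40)/(p^2 + 7*p + 12)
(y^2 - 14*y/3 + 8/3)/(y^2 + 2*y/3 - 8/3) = (3*y^2 - 14*y + 8)/(3*y^2 + 2*y - 8)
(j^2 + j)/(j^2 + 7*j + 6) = j/(j + 6)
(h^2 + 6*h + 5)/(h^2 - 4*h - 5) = (h + 5)/(h - 5)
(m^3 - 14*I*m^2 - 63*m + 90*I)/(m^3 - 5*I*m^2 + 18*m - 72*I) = (m - 5*I)/(m + 4*I)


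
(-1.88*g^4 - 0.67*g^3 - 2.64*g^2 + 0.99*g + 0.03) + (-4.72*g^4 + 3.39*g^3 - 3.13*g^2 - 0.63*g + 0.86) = -6.6*g^4 + 2.72*g^3 - 5.77*g^2 + 0.36*g + 0.89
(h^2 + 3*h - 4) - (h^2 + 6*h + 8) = -3*h - 12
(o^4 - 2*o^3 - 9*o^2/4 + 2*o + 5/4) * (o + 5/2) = o^5 + o^4/2 - 29*o^3/4 - 29*o^2/8 + 25*o/4 + 25/8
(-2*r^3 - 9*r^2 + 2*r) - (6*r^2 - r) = -2*r^3 - 15*r^2 + 3*r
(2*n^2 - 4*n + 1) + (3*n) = 2*n^2 - n + 1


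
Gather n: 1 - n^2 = 1 - n^2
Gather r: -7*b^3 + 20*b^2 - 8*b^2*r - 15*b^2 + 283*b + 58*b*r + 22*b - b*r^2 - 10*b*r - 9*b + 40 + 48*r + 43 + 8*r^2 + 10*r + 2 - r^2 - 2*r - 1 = -7*b^3 + 5*b^2 + 296*b + r^2*(7 - b) + r*(-8*b^2 + 48*b + 56) + 84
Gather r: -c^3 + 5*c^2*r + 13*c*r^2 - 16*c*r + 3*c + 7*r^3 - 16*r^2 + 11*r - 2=-c^3 + 3*c + 7*r^3 + r^2*(13*c - 16) + r*(5*c^2 - 16*c + 11) - 2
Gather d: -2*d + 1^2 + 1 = 2 - 2*d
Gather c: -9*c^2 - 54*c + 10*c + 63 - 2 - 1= -9*c^2 - 44*c + 60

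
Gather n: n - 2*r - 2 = n - 2*r - 2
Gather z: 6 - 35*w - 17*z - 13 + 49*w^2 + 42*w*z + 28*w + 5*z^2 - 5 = 49*w^2 - 7*w + 5*z^2 + z*(42*w - 17) - 12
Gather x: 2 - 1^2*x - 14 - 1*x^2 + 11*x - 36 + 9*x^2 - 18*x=8*x^2 - 8*x - 48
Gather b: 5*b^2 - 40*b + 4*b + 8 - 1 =5*b^2 - 36*b + 7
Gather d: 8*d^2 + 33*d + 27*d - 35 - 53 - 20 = 8*d^2 + 60*d - 108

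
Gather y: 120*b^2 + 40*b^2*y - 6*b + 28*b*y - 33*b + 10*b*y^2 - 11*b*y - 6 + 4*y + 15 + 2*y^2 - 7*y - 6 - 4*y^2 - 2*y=120*b^2 - 39*b + y^2*(10*b - 2) + y*(40*b^2 + 17*b - 5) + 3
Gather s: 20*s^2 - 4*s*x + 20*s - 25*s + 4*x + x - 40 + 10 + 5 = 20*s^2 + s*(-4*x - 5) + 5*x - 25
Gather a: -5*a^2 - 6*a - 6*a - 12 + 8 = -5*a^2 - 12*a - 4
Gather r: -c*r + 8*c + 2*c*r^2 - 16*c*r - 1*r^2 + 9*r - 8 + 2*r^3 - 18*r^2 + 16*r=8*c + 2*r^3 + r^2*(2*c - 19) + r*(25 - 17*c) - 8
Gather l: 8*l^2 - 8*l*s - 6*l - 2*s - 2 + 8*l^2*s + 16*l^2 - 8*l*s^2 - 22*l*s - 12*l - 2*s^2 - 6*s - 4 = l^2*(8*s + 24) + l*(-8*s^2 - 30*s - 18) - 2*s^2 - 8*s - 6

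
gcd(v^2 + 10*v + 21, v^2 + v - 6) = v + 3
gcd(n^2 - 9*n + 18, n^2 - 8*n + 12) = n - 6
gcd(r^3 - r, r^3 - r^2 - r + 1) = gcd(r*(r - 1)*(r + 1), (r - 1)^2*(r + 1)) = r^2 - 1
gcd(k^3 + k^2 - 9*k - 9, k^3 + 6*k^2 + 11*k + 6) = k^2 + 4*k + 3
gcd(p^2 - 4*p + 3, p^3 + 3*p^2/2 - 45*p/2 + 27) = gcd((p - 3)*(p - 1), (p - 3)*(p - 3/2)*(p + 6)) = p - 3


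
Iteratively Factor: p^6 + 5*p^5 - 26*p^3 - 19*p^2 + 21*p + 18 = (p + 1)*(p^5 + 4*p^4 - 4*p^3 - 22*p^2 + 3*p + 18) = (p + 1)*(p + 3)*(p^4 + p^3 - 7*p^2 - p + 6) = (p + 1)*(p + 3)^2*(p^3 - 2*p^2 - p + 2) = (p + 1)^2*(p + 3)^2*(p^2 - 3*p + 2) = (p - 2)*(p + 1)^2*(p + 3)^2*(p - 1)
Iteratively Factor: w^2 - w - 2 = (w - 2)*(w + 1)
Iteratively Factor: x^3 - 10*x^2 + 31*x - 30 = (x - 2)*(x^2 - 8*x + 15) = (x - 5)*(x - 2)*(x - 3)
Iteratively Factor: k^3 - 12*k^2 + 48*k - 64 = (k - 4)*(k^2 - 8*k + 16) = (k - 4)^2*(k - 4)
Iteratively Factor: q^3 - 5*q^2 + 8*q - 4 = (q - 2)*(q^2 - 3*q + 2) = (q - 2)^2*(q - 1)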